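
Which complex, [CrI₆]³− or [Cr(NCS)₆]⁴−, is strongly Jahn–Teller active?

[Cr(NCS)₆]⁴−

[CrI₆]³−: Ligand charges: each iodide is −1. With an overall charge of −3 the chromium centre must be in the +3 oxidation state. Group 6 minus oxidation state 3 gives a d³ configuration. The d³ configuration leaves the e_g set evenly filled (or empty) — no strong Jahn–Teller driving force.
[Cr(NCS)₆]⁴−: Each isothiocyanate is −1; balancing the −4 overall charge requires Cr(II). Cr sits in group 6, so the d-electron count is 6 − 2 = 4. Isothiocyanate is a weak-field ligand for a first-row metal, so the complex is high-spin. The t₂g³e_g¹ (high-spin) configuration has an unevenly filled e_g set; the Jahn–Teller theorem predicts a tetragonal distortion (typically axial elongation) to lift the degeneracy.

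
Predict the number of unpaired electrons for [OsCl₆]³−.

Ligand charges: each chloride is −1. With an overall charge of −3 the osmium centre must be in the +3 oxidation state.
Osmium is a group-8 element; Os(III) is therefore d⁵.
The spin state decides the count: a 5d ion has a large Δₒ and is invariably low-spin.
An octahedral low-spin d⁵ ion is t₂g⁵e_g⁰, giving 1 unpaired electron.

1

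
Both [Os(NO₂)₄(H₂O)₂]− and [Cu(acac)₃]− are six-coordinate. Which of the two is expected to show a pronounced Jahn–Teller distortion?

[Cu(acac)₃]−

[Os(NO₂)₄(H₂O)₂]−: Summing ligand charges against the −1 overall charge gives an oxidation state of +3 for osmium. Group 8 minus oxidation state 3 gives a d⁵ configuration. A 5d ion has a large Δₒ and is invariably low-spin. The d⁵ configuration leaves the e_g set evenly filled (or empty) — no strong Jahn–Teller driving force.
[Cu(acac)₃]−: Ligand charges: each acetylacetonate is −1. With an overall charge of −1 the copper centre must be in the +2 oxidation state. Cu sits in group 11, so the d-electron count is 11 − 2 = 9. The t₂g⁶e_g³ configuration has an unevenly filled e_g set; the Jahn–Teller theorem predicts a tetragonal distortion (typically axial elongation) to lift the degeneracy.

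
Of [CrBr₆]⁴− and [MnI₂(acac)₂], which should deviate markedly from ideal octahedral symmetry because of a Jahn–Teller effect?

[CrBr₆]⁴−

[CrBr₆]⁴−: Ligand charges: each bromide is −1. With an overall charge of −4 the chromium centre must be in the +2 oxidation state. Cr sits in group 6, so the d-electron count is 6 − 2 = 4. Bromide is a weak-field ligand for a first-row metal, so the complex is high-spin. The t₂g³e_g¹ (high-spin) configuration has an unevenly filled e_g set; the Jahn–Teller theorem predicts a tetragonal distortion (typically axial elongation) to lift the degeneracy.
[MnI₂(acac)₂]: Each iodide is −1; each acetylacetonate is −1; balancing the 0 overall charge requires Mn(IV). Group 7 minus oxidation state 4 gives a d³ configuration. The d³ configuration leaves the e_g set evenly filled (or empty) — no strong Jahn–Teller driving force.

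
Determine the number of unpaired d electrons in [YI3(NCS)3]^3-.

Summing ligand charges against the −3 overall charge gives an oxidation state of +3 for yttrium.
Group 3 minus oxidation state 3 gives a d⁰ configuration.
In an octahedral field the d⁰ configuration is t₂g⁰e_g⁰, giving 0 unpaired electrons.

0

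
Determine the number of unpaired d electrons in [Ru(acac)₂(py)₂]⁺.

Ligand charges: each acetylacetonate is −1; pyridine is neutral. With an overall charge of +1 the ruthenium centre must be in the +3 oxidation state.
Ru sits in group 8, so the d-electron count is 8 − 3 = 5.
Counting donor atoms: 2×acetylacetonate (bidentate) → 4 donors; 2×pyridine (monodentate) → 2 donors. Coordination number = 6.
The spin state decides the count: a 4d ion has a large Δₒ and is invariably low-spin.
An octahedral low-spin d⁵ ion is t₂g⁵e_g⁰, giving 1 unpaired electron.

1 unpaired electron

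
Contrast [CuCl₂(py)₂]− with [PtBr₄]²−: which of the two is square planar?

[PtBr₄]²−

For [CuCl₂(py)₂]−: Summing ligand charges against the −1 overall charge gives an oxidation state of +1 for copper. Group 11 minus oxidation state 1 gives a d¹⁰ configuration. A d¹⁰ ion has no crystal-field stabilisation preference between square planar and tetrahedral, so four ligands adopt the sterically favoured tetrahedral geometry. → tetrahedral.
For [PtBr₄]²−: Ligand charges: each bromide is −1. With an overall charge of −2 the platinum centre must be in the +2 oxidation state. Group 10 minus oxidation state 2 gives a d⁸ configuration. A 5d d⁸ ion has a large crystal-field splitting; square planar leaves the high-energy d_{x²−y²} orbital empty and maximises CFSE. → square planar.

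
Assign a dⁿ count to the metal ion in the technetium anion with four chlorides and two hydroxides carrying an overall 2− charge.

d3

Summing ligand charges against the −2 overall charge gives an oxidation state of +4 for technetium.
Group 7 minus oxidation state 4 gives a d³ configuration.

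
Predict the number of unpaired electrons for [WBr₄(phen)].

Summing ligand charges against the 0 overall charge gives an oxidation state of +4 for tungsten.
Group 6 minus oxidation state 4 gives a d² configuration.
Counting donor atoms: 4×bromide (monodentate) → 4 donors; 1×1,10-phenanthroline (bidentate) → 2 donors. Coordination number = 6.
In an octahedral field the d² configuration is t₂g²e_g⁰ (only one arrangement possible), giving 2 unpaired electrons.

2 unpaired electrons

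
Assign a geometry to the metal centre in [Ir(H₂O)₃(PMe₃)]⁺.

Summing ligand charges against the +1 overall charge gives an oxidation state of +1 for iridium.
Ir sits in group 9, so the d-electron count is 9 − 1 = 8.
With 4 monodentate ligands the coordination number is 4.
A 5d d⁸ ion has a large crystal-field splitting; square planar leaves the high-energy d_{x²−y²} orbital empty and maximises CFSE.

square planar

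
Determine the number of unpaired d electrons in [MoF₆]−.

Each fluoride is −1; balancing the −1 overall charge requires Mo(V).
Mo sits in group 6, so the d-electron count is 6 − 5 = 1.
In an octahedral field the d¹ configuration is t₂g¹e_g⁰ (only one arrangement possible), giving 1 unpaired electron.

1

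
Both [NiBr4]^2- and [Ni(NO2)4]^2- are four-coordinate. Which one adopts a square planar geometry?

[Ni(NO2)4]^2-

For [NiBr4]^2-: Each bromide is −1; balancing the −2 overall charge requires Ni(II). Group 10 minus oxidation state 2 gives a d⁸ configuration. Bromide is a weak-field ligand. With weak-field ligands the CFSE gain from square planar is small, so a 3d d⁸ ion takes the sterically preferred tetrahedral geometry. → tetrahedral.
For [Ni(NO2)4]^2-: Summing ligand charges against the −2 overall charge gives an oxidation state of +2 for nickel. Ni sits in group 10, so the d-electron count is 10 − 2 = 8. Nitro (N-bound nitrite) is a strong-field ligand (high in the spectrochemical series). A 3d d⁸ ion with strong-field ligands gains enough CFSE to favour square planar over tetrahedral. → square planar.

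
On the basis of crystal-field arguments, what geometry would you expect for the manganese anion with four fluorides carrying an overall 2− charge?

Summing ligand charges against the −2 overall charge gives an oxidation state of +2 for manganese.
Manganese is a group-7 element; Mn(II) is therefore d⁵.
Coordination number: 4.
Fluoride is a weak-field ligand.
A high-spin d⁵ ion has zero CFSE in either geometry, so four ligands adopt the sterically favoured tetrahedral geometry.

tetrahedral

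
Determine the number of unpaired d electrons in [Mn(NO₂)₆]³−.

2

Ligand charges: each nitro (N-bound nitrite) is −1. With an overall charge of −3 the manganese centre must be in the +3 oxidation state.
Mn sits in group 7, so the d-electron count is 7 − 3 = 4.
The spin state decides the count: Nitro (N-bound nitrite) is a strong-field ligand (high in the spectrochemical series) for a first-row metal, so the complex is low-spin.
An octahedral low-spin d⁴ ion is t₂g⁴e_g⁰, giving 2 unpaired electrons.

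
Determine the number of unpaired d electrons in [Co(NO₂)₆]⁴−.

Summing ligand charges against the −4 overall charge gives an oxidation state of +2 for cobalt.
Cobalt is a group-9 element; Co(II) is therefore d⁷.
The spin state decides the count: Nitro (N-bound nitrite) is a strong-field ligand (high in the spectrochemical series) for a first-row metal, so the complex is low-spin.
An octahedral low-spin d⁷ ion is t₂g⁶e_g¹, giving 1 unpaired electron.

1 unpaired electron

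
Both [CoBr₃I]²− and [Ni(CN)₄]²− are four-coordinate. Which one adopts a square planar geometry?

[Ni(CN)₄]²−

For [CoBr₃I]²−: Each bromide is −1; each iodide is −1; balancing the −2 overall charge requires Co(II). Cobalt is a group-9 element; Co(II) is therefore d⁷. For a high-spin 3d d⁷ ion with weak-field ligands the small Δₜ gives little square-planar CFSE advantage, so four ligands adopt the sterically favoured tetrahedral geometry. → tetrahedral.
For [Ni(CN)₄]²−: Each cyanide is −1; balancing the −2 overall charge requires Ni(II). Nickel is a group-10 element; Ni(II) is therefore d⁸. Cyanide is a strong-field ligand (high in the spectrochemical series). A 3d d⁸ ion with strong-field ligands gains enough CFSE to favour square planar over tetrahedral. → square planar.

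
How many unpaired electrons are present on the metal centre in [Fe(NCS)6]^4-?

4

Ligand charges: each isothiocyanate is −1. With an overall charge of −4 the iron centre must be in the +2 oxidation state.
Iron is a group-8 element; Fe(II) is therefore d⁶.
The spin state decides the count: Isothiocyanate is a weak-field ligand for a first-row metal, so the complex is high-spin.
An octahedral high-spin d⁶ ion is t₂g⁴e_g², giving 4 unpaired electrons.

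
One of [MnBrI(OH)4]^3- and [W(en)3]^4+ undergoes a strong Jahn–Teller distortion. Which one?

[MnBrI(OH)4]^3-

[MnBrI(OH)4]^3-: Each bromide is −1; each iodide is −1; each hydroxide is −1; balancing the −3 overall charge requires Mn(III). Manganese is a group-7 element; Mn(III) is therefore d⁴. Bromide, hydroxide, and iodide are weak-field ligands for a first-row metal, so the complex is high-spin. The t₂g³e_g¹ (high-spin) configuration has an unevenly filled e_g set; the Jahn–Teller theorem predicts a tetragonal distortion (typically axial elongation) to lift the degeneracy.
[W(en)3]^4+: Ethylenediamine is neutral; balancing the +4 overall charge requires W(IV). Tungsten is a group-6 element; W(IV) is therefore d². The d² configuration leaves the e_g set evenly filled (or empty) — no strong Jahn–Teller driving force.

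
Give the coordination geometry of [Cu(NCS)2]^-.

linear

Each isothiocyanate is −1; balancing the −1 overall charge requires Cu(I).
Group 11 minus oxidation state 1 gives a d¹⁰ configuration.
Coordination number: 2.
A d¹⁰ ion with only two ligands adopts a linear arrangement (sp hybridisation; no CFSE preference).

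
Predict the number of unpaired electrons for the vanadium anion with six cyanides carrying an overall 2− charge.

1 unpaired electron

Each cyanide is −1; balancing the −2 overall charge requires V(IV).
Group 5 minus oxidation state 4 gives a d¹ configuration.
In an octahedral field the d¹ configuration is t₂g¹e_g⁰ (only one arrangement possible), giving 1 unpaired electron.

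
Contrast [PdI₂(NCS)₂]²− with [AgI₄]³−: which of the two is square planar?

[PdI₂(NCS)₂]²−

For [PdI₂(NCS)₂]²−: Summing ligand charges against the −2 overall charge gives an oxidation state of +2 for palladium. Pd sits in group 10, so the d-electron count is 10 − 2 = 8. A 4d d⁸ ion has a large crystal-field splitting; square planar leaves the high-energy d_{x²−y²} orbital empty and maximises CFSE. → square planar.
For [AgI₄]³−: Each iodide is −1; balancing the −3 overall charge requires Ag(I). Group 11 minus oxidation state 1 gives a d¹⁰ configuration. A d¹⁰ ion has no crystal-field stabilisation preference between square planar and tetrahedral, so four ligands adopt the sterically favoured tetrahedral geometry. → tetrahedral.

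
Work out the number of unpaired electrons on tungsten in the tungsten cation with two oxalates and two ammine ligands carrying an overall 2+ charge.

Ligand charges: each oxalate is −2; ammonia is neutral. With an overall charge of +2 the tungsten centre must be in the +6 oxidation state.
W sits in group 6, so the d-electron count is 6 − 6 = 0.
Counting donor atoms: 2×oxalate (bidentate) → 4 donors; 2×ammonia (monodentate) → 2 donors. Coordination number = 6.
In an octahedral field the d⁰ configuration is t₂g⁰e_g⁰, giving 0 unpaired electrons.

0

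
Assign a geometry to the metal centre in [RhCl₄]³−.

Each chloride is −1; balancing the −3 overall charge requires Rh(I).
Rhodium is a group-9 element; Rh(I) is therefore d⁸.
With 4 monodentate ligands the coordination number is 4.
A 4d d⁸ ion has a large crystal-field splitting; square planar leaves the high-energy d_{x²−y²} orbital empty and maximises CFSE.

square planar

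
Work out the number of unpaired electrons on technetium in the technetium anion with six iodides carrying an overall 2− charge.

3

Ligand charges: each iodide is −1. With an overall charge of −2 the technetium centre must be in the +4 oxidation state.
Group 7 minus oxidation state 4 gives a d³ configuration.
In an octahedral field the d³ configuration is t₂g³e_g⁰ (only one arrangement possible), giving 3 unpaired electrons.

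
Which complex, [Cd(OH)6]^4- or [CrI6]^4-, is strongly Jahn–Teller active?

[CrI6]^4-

[Cd(OH)6]^4-: Each hydroxide is −1; balancing the −4 overall charge requires Cd(II). Cadmium is a group-12 element; Cd(II) is therefore d¹⁰. The d¹⁰ configuration leaves the e_g set evenly filled (or empty) — no strong Jahn–Teller driving force.
[CrI6]^4-: Ligand charges: each iodide is −1. With an overall charge of −4 the chromium centre must be in the +2 oxidation state. Chromium is a group-6 element; Cr(II) is therefore d⁴. Iodide is a weak-field ligand for a first-row metal, so the complex is high-spin. The t₂g³e_g¹ (high-spin) configuration has an unevenly filled e_g set; the Jahn–Teller theorem predicts a tetragonal distortion (typically axial elongation) to lift the degeneracy.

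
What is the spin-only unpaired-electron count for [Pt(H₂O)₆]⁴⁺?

Summing ligand charges against the +4 overall charge gives an oxidation state of +4 for platinum.
Pt sits in group 10, so the d-electron count is 10 − 4 = 6.
The spin state decides the count: a 5d ion has a large Δₒ and is invariably low-spin.
An octahedral low-spin d⁶ ion is t₂g⁶e_g⁰, giving 0 unpaired electrons.

0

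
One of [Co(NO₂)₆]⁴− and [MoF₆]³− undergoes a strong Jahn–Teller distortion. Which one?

[Co(NO₂)₆]⁴−: Each nitro (N-bound nitrite) is −1; balancing the −4 overall charge requires Co(II). Co sits in group 9, so the d-electron count is 9 − 2 = 7. Nitro (N-bound nitrite) is a strong-field ligand (high in the spectrochemical series) for a first-row metal, so the complex is low-spin. The t₂g⁶e_g¹ (low-spin) configuration has an unevenly filled e_g set; the Jahn–Teller theorem predicts a tetragonal distortion (typically axial elongation) to lift the degeneracy.
[MoF₆]³−: Summing ligand charges against the −3 overall charge gives an oxidation state of +3 for molybdenum. Group 6 minus oxidation state 3 gives a d³ configuration. The d³ configuration leaves the e_g set evenly filled (or empty) — no strong Jahn–Teller driving force.

[Co(NO₂)₆]⁴−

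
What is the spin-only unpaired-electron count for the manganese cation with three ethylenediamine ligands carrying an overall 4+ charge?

Ligand charges: ethylenediamine is neutral. With an overall charge of +4 the manganese centre must be in the +4 oxidation state.
Mn sits in group 7, so the d-electron count is 7 − 4 = 3.
Counting donor atoms: 3×ethylenediamine (bidentate) → 6 donors. Coordination number = 6.
In an octahedral field the d³ configuration is t₂g³e_g⁰ (only one arrangement possible), giving 3 unpaired electrons.

3 unpaired electrons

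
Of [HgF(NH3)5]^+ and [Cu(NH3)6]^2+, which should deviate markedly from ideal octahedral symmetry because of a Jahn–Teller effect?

[Cu(NH3)6]^2+

[HgF(NH3)5]^+: Summing ligand charges against the +1 overall charge gives an oxidation state of +2 for mercury. Mercury is a group-12 element; Hg(II) is therefore d¹⁰. The d¹⁰ configuration leaves the e_g set evenly filled (or empty) — no strong Jahn–Teller driving force.
[Cu(NH3)6]^2+: Summing ligand charges against the +2 overall charge gives an oxidation state of +2 for copper. Group 11 minus oxidation state 2 gives a d⁹ configuration. The t₂g⁶e_g³ configuration has an unevenly filled e_g set; the Jahn–Teller theorem predicts a tetragonal distortion (typically axial elongation) to lift the degeneracy.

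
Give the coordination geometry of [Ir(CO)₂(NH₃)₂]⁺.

Carbonyl is neutral; ammonia is neutral; balancing the +1 overall charge requires Ir(I).
Iridium is a group-9 element; Ir(I) is therefore d⁸.
With 4 monodentate ligands the coordination number is 4.
A 5d d⁸ ion has a large crystal-field splitting; square planar leaves the high-energy d_{x²−y²} orbital empty and maximises CFSE.

square planar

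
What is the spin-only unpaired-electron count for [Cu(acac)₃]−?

1

Each acetylacetonate is −1; balancing the −1 overall charge requires Cu(II).
Cu sits in group 11, so the d-electron count is 11 − 2 = 9.
Counting donor atoms: 3×acetylacetonate (bidentate) → 6 donors. Coordination number = 6.
In an octahedral field the d⁹ configuration is t₂g⁶e_g³ (only one arrangement possible), giving 1 unpaired electron.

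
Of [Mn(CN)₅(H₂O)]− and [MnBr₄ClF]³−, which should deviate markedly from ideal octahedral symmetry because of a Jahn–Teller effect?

[MnBr₄ClF]³−

[Mn(CN)₅(H₂O)]−: Each cyanide is −1; water is neutral; balancing the −1 overall charge requires Mn(IV). Group 7 minus oxidation state 4 gives a d³ configuration. The d³ configuration leaves the e_g set evenly filled (or empty) — no strong Jahn–Teller driving force.
[MnBr₄ClF]³−: Ligand charges: each bromide is −1; each chloride is −1; each fluoride is −1. With an overall charge of −3 the manganese centre must be in the +3 oxidation state. Group 7 minus oxidation state 3 gives a d⁴ configuration. Bromide, chloride, and fluoride are weak-field ligands for a first-row metal, so the complex is high-spin. The t₂g³e_g¹ (high-spin) configuration has an unevenly filled e_g set; the Jahn–Teller theorem predicts a tetragonal distortion (typically axial elongation) to lift the degeneracy.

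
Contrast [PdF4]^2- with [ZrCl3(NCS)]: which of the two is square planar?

[PdF4]^2-

For [PdF4]^2-: Ligand charges: each fluoride is −1. With an overall charge of −2 the palladium centre must be in the +2 oxidation state. Pd sits in group 10, so the d-electron count is 10 − 2 = 8. A 4d d⁸ ion has a large crystal-field splitting; square planar leaves the high-energy d_{x²−y²} orbital empty and maximises CFSE. → square planar.
For [ZrCl3(NCS)]: Each chloride is −1; each isothiocyanate is −1; balancing the 0 overall charge requires Zr(IV). Zr sits in group 4, so the d-electron count is 4 − 4 = 0. A d⁰ ion has no crystal-field stabilisation preference between square planar and tetrahedral, so four ligands adopt the sterically favoured tetrahedral geometry. → tetrahedral.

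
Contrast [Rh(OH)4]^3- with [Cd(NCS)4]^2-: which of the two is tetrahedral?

For [Rh(OH)4]^3-: Summing ligand charges against the −3 overall charge gives an oxidation state of +1 for rhodium. Rhodium is a group-9 element; Rh(I) is therefore d⁸. A 4d d⁸ ion has a large crystal-field splitting; square planar leaves the high-energy d_{x²−y²} orbital empty and maximises CFSE. → square planar.
For [Cd(NCS)4]^2-: Summing ligand charges against the −2 overall charge gives an oxidation state of +2 for cadmium. Cadmium is a group-12 element; Cd(II) is therefore d¹⁰. A d¹⁰ ion has no crystal-field stabilisation preference between square planar and tetrahedral, so four ligands adopt the sterically favoured tetrahedral geometry. → tetrahedral.

[Cd(NCS)4]^2-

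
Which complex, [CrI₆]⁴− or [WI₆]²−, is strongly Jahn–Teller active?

[CrI₆]⁴−

[CrI₆]⁴−: Summing ligand charges against the −4 overall charge gives an oxidation state of +2 for chromium. Chromium is a group-6 element; Cr(II) is therefore d⁴. Iodide is a weak-field ligand for a first-row metal, so the complex is high-spin. The t₂g³e_g¹ (high-spin) configuration has an unevenly filled e_g set; the Jahn–Teller theorem predicts a tetragonal distortion (typically axial elongation) to lift the degeneracy.
[WI₆]²−: Summing ligand charges against the −2 overall charge gives an oxidation state of +4 for tungsten. Tungsten is a group-6 element; W(IV) is therefore d². The d² configuration leaves the e_g set evenly filled (or empty) — no strong Jahn–Teller driving force.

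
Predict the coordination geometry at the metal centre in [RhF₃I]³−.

square planar

Each fluoride is −1; each iodide is −1; balancing the −3 overall charge requires Rh(I).
Group 9 minus oxidation state 1 gives a d⁸ configuration.
With 4 monodentate ligands the coordination number is 4.
A 4d d⁸ ion has a large crystal-field splitting; square planar leaves the high-energy d_{x²−y²} orbital empty and maximises CFSE.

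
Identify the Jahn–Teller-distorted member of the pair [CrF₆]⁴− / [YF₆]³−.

[CrF₆]⁴−

[CrF₆]⁴−: Ligand charges: each fluoride is −1. With an overall charge of −4 the chromium centre must be in the +2 oxidation state. Cr sits in group 6, so the d-electron count is 6 − 2 = 4. Fluoride is a weak-field ligand for a first-row metal, so the complex is high-spin. The t₂g³e_g¹ (high-spin) configuration has an unevenly filled e_g set; the Jahn–Teller theorem predicts a tetragonal distortion (typically axial elongation) to lift the degeneracy.
[YF₆]³−: Summing ligand charges against the −3 overall charge gives an oxidation state of +3 for yttrium. Y sits in group 3, so the d-electron count is 3 − 3 = 0. The d⁰ configuration leaves the e_g set evenly filled (or empty) — no strong Jahn–Teller driving force.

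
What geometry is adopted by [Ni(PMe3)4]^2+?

Ligand charges: trimethylphosphine is neutral. With an overall charge of +2 the nickel centre must be in the +2 oxidation state.
Ni sits in group 10, so the d-electron count is 10 − 2 = 8.
With 4 monodentate ligands the coordination number is 4.
Trimethylphosphine is a strong-field ligand (high in the spectrochemical series).
A 3d d⁸ ion with strong-field ligands gains enough CFSE to favour square planar over tetrahedral.

square planar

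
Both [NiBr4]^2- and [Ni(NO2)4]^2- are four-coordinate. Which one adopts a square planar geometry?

For [NiBr4]^2-: Each bromide is −1; balancing the −2 overall charge requires Ni(II). Group 10 minus oxidation state 2 gives a d⁸ configuration. Bromide is a weak-field ligand. With weak-field ligands the CFSE gain from square planar is small, so a 3d d⁸ ion takes the sterically preferred tetrahedral geometry. → tetrahedral.
For [Ni(NO2)4]^2-: Each nitro (N-bound nitrite) is −1; balancing the −2 overall charge requires Ni(II). Group 10 minus oxidation state 2 gives a d⁸ configuration. Nitro (N-bound nitrite) is a strong-field ligand (high in the spectrochemical series). A 3d d⁸ ion with strong-field ligands gains enough CFSE to favour square planar over tetrahedral. → square planar.

[Ni(NO2)4]^2-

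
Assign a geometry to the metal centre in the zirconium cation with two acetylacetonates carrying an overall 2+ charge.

tetrahedral

Each acetylacetonate is −1; balancing the +2 overall charge requires Zr(IV).
Zr sits in group 4, so the d-electron count is 4 − 4 = 0.
Counting donor atoms: 2×acetylacetonate (bidentate) → 4 donors. Coordination number = 4.
A d⁰ ion has no crystal-field stabilisation preference between square planar and tetrahedral, so four ligands adopt the sterically favoured tetrahedral geometry.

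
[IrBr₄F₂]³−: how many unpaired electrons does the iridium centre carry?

Ligand charges: each bromide is −1; each fluoride is −1. With an overall charge of −3 the iridium centre must be in the +3 oxidation state.
Group 9 minus oxidation state 3 gives a d⁶ configuration.
The spin state decides the count: a 5d ion has a large Δₒ and is invariably low-spin.
An octahedral low-spin d⁶ ion is t₂g⁶e_g⁰, giving 0 unpaired electrons.

0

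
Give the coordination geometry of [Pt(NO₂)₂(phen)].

square planar

Each nitro (N-bound nitrite) is −1; 1,10-phenanthroline is neutral; balancing the 0 overall charge requires Pt(II).
Group 10 minus oxidation state 2 gives a d⁸ configuration.
Counting donor atoms: 2×nitro (N-bound nitrite) (monodentate) → 2 donors; 1×1,10-phenanthroline (bidentate) → 2 donors. Coordination number = 4.
A 5d d⁸ ion has a large crystal-field splitting; square planar leaves the high-energy d_{x²−y²} orbital empty and maximises CFSE.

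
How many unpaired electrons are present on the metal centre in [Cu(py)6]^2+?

Ligand charges: pyridine is neutral. With an overall charge of +2 the copper centre must be in the +2 oxidation state.
Cu sits in group 11, so the d-electron count is 11 − 2 = 9.
In an octahedral field the d⁹ configuration is t₂g⁶e_g³ (only one arrangement possible), giving 1 unpaired electron.

1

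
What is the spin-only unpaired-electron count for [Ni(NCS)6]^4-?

Each isothiocyanate is −1; balancing the −4 overall charge requires Ni(II).
Nickel is a group-10 element; Ni(II) is therefore d⁸.
In an octahedral field the d⁸ configuration is t₂g⁶e_g² (only one arrangement possible), giving 2 unpaired electrons.

2 unpaired electrons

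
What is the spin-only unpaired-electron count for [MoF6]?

0 unpaired electrons

Each fluoride is −1; balancing the 0 overall charge requires Mo(VI).
Group 6 minus oxidation state 6 gives a d⁰ configuration.
In an octahedral field the d⁰ configuration is t₂g⁰e_g⁰, giving 0 unpaired electrons.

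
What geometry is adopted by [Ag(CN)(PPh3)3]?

Ligand charges: each cyanide is −1; triphenylphosphine is neutral. With an overall charge of 0 the silver centre must be in the +1 oxidation state.
Ag sits in group 11, so the d-electron count is 11 − 1 = 10.
With 4 monodentate ligands the coordination number is 4.
A d¹⁰ ion has no crystal-field stabilisation preference between square planar and tetrahedral, so four ligands adopt the sterically favoured tetrahedral geometry.

tetrahedral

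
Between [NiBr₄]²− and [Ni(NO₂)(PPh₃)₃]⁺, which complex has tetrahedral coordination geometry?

[NiBr₄]²−

For [NiBr₄]²−: Ligand charges: each bromide is −1. With an overall charge of −2 the nickel centre must be in the +2 oxidation state. Group 10 minus oxidation state 2 gives a d⁸ configuration. Bromide is a weak-field ligand. With weak-field ligands the CFSE gain from square planar is small, so a 3d d⁸ ion takes the sterically preferred tetrahedral geometry. → tetrahedral.
For [Ni(NO₂)(PPh₃)₃]⁺: Ligand charges: each nitro (N-bound nitrite) is −1; triphenylphosphine is neutral. With an overall charge of +1 the nickel centre must be in the +2 oxidation state. Group 10 minus oxidation state 2 gives a d⁸ configuration. Nitro (N-bound nitrite) and triphenylphosphine are strong-field ligands (high in the spectrochemical series). A 3d d⁸ ion with strong-field ligands gains enough CFSE to favour square planar over tetrahedral. → square planar.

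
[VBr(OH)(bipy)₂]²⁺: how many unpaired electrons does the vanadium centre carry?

Ligand charges: each bromide is −1; each hydroxide is −1; 2,2′-bipyridine is neutral. With an overall charge of +2 the vanadium centre must be in the +4 oxidation state.
Group 5 minus oxidation state 4 gives a d¹ configuration.
Counting donor atoms: 1×bromide (monodentate) → 1 donor; 1×hydroxide (monodentate) → 1 donor; 2×2,2′-bipyridine (bidentate) → 4 donors. Coordination number = 6.
In an octahedral field the d¹ configuration is t₂g¹e_g⁰ (only one arrangement possible), giving 1 unpaired electron.

1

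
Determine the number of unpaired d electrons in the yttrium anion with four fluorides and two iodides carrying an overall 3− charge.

0

Each fluoride is −1; each iodide is −1; balancing the −3 overall charge requires Y(III).
Group 3 minus oxidation state 3 gives a d⁰ configuration.
In an octahedral field the d⁰ configuration is t₂g⁰e_g⁰, giving 0 unpaired electrons.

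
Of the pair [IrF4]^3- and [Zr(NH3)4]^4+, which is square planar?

[IrF4]^3-

For [IrF4]^3-: Summing ligand charges against the −3 overall charge gives an oxidation state of +1 for iridium. Iridium is a group-9 element; Ir(I) is therefore d⁸. A 5d d⁸ ion has a large crystal-field splitting; square planar leaves the high-energy d_{x²−y²} orbital empty and maximises CFSE. → square planar.
For [Zr(NH3)4]^4+: Ligand charges: ammonia is neutral. With an overall charge of +4 the zirconium centre must be in the +4 oxidation state. Zirconium is a group-4 element; Zr(IV) is therefore d⁰. A d⁰ ion has no crystal-field stabilisation preference between square planar and tetrahedral, so four ligands adopt the sterically favoured tetrahedral geometry. → tetrahedral.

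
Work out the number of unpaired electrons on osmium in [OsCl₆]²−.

2 unpaired electrons

Ligand charges: each chloride is −1. With an overall charge of −2 the osmium centre must be in the +4 oxidation state.
Os sits in group 8, so the d-electron count is 8 − 4 = 4.
The spin state decides the count: a 5d ion has a large Δₒ and is invariably low-spin.
An octahedral low-spin d⁴ ion is t₂g⁴e_g⁰, giving 2 unpaired electrons.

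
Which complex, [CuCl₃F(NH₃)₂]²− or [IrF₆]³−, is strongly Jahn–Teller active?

[CuCl₃F(NH₃)₂]²−: Ligand charges: each chloride is −1; each fluoride is −1; ammonia is neutral. With an overall charge of −2 the copper centre must be in the +2 oxidation state. Group 11 minus oxidation state 2 gives a d⁹ configuration. The t₂g⁶e_g³ configuration has an unevenly filled e_g set; the Jahn–Teller theorem predicts a tetragonal distortion (typically axial elongation) to lift the degeneracy.
[IrF₆]³−: Ligand charges: each fluoride is −1. With an overall charge of −3 the iridium centre must be in the +3 oxidation state. Ir sits in group 9, so the d-electron count is 9 − 3 = 6. A 5d ion has a large Δₒ and is invariably low-spin. The d⁶ configuration leaves the e_g set evenly filled (or empty) — no strong Jahn–Teller driving force.

[CuCl₃F(NH₃)₂]²−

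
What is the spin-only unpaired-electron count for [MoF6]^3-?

Ligand charges: each fluoride is −1. With an overall charge of −3 the molybdenum centre must be in the +3 oxidation state.
Group 6 minus oxidation state 3 gives a d³ configuration.
In an octahedral field the d³ configuration is t₂g³e_g⁰ (only one arrangement possible), giving 3 unpaired electrons.

3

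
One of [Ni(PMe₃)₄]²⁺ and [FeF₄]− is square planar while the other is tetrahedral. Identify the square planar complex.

[Ni(PMe₃)₄]²⁺

For [Ni(PMe₃)₄]²⁺: Summing ligand charges against the +2 overall charge gives an oxidation state of +2 for nickel. Ni sits in group 10, so the d-electron count is 10 − 2 = 8. Trimethylphosphine is a strong-field ligand (high in the spectrochemical series). A 3d d⁸ ion with strong-field ligands gains enough CFSE to favour square planar over tetrahedral. → square planar.
For [FeF₄]−: Each fluoride is −1; balancing the −1 overall charge requires Fe(III). Fe sits in group 8, so the d-electron count is 8 − 3 = 5. A high-spin d⁵ ion has zero CFSE in either geometry, so four ligands adopt the sterically favoured tetrahedral geometry. → tetrahedral.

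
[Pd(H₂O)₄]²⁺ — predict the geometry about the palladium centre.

square planar

Summing ligand charges against the +2 overall charge gives an oxidation state of +2 for palladium.
Pd sits in group 10, so the d-electron count is 10 − 2 = 8.
Coordination number: 4.
A 4d d⁸ ion has a large crystal-field splitting; square planar leaves the high-energy d_{x²−y²} orbital empty and maximises CFSE.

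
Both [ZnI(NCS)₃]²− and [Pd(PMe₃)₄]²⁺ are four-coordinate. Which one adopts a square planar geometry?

For [ZnI(NCS)₃]²−: Each iodide is −1; each isothiocyanate is −1; balancing the −2 overall charge requires Zn(II). Zinc is a group-12 element; Zn(II) is therefore d¹⁰. A d¹⁰ ion has no crystal-field stabilisation preference between square planar and tetrahedral, so four ligands adopt the sterically favoured tetrahedral geometry. → tetrahedral.
For [Pd(PMe₃)₄]²⁺: Ligand charges: trimethylphosphine is neutral. With an overall charge of +2 the palladium centre must be in the +2 oxidation state. Pd sits in group 10, so the d-electron count is 10 − 2 = 8. A 4d d⁸ ion has a large crystal-field splitting; square planar leaves the high-energy d_{x²−y²} orbital empty and maximises CFSE. → square planar.

[Pd(PMe₃)₄]²⁺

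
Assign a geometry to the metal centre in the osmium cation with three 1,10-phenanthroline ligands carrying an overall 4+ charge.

1,10-phenanthroline is neutral; balancing the +4 overall charge requires Os(IV).
Group 8 minus oxidation state 4 gives a d⁴ configuration.
Counting donor atoms: 3×1,10-phenanthroline (bidentate) → 6 donors. Coordination number = 6.
Six donors around a single metal centre give an octahedral coordination sphere.

octahedral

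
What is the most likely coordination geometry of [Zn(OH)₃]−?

trigonal planar

Summing ligand charges against the −1 overall charge gives an oxidation state of +2 for zinc.
Zn sits in group 12, so the d-electron count is 12 − 2 = 10.
Coordination number: 3.
Three ligands around a d¹⁰ centre minimise repulsion in a trigonal-planar arrangement.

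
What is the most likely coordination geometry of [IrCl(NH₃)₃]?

square planar

Summing ligand charges against the 0 overall charge gives an oxidation state of +1 for iridium.
Group 9 minus oxidation state 1 gives a d⁸ configuration.
With 4 monodentate ligands the coordination number is 4.
A 5d d⁸ ion has a large crystal-field splitting; square planar leaves the high-energy d_{x²−y²} orbital empty and maximises CFSE.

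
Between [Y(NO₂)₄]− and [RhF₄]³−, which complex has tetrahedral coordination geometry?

[Y(NO₂)₄]−

For [Y(NO₂)₄]−: Each nitro (N-bound nitrite) is −1; balancing the −1 overall charge requires Y(III). Y sits in group 3, so the d-electron count is 3 − 3 = 0. A d⁰ ion has no crystal-field stabilisation preference between square planar and tetrahedral, so four ligands adopt the sterically favoured tetrahedral geometry. → tetrahedral.
For [RhF₄]³−: Summing ligand charges against the −3 overall charge gives an oxidation state of +1 for rhodium. Rhodium is a group-9 element; Rh(I) is therefore d⁸. A 4d d⁸ ion has a large crystal-field splitting; square planar leaves the high-energy d_{x²−y²} orbital empty and maximises CFSE. → square planar.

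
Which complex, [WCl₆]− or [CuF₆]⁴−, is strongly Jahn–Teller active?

[WCl₆]−: Each chloride is −1; balancing the −1 overall charge requires W(V). Group 6 minus oxidation state 5 gives a d¹ configuration. The d¹ configuration leaves the e_g set evenly filled (or empty) — no strong Jahn–Teller driving force.
[CuF₆]⁴−: Summing ligand charges against the −4 overall charge gives an oxidation state of +2 for copper. Group 11 minus oxidation state 2 gives a d⁹ configuration. The t₂g⁶e_g³ configuration has an unevenly filled e_g set; the Jahn–Teller theorem predicts a tetragonal distortion (typically axial elongation) to lift the degeneracy.

[CuF₆]⁴−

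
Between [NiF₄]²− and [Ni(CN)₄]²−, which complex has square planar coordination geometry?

For [NiF₄]²−: Ligand charges: each fluoride is −1. With an overall charge of −2 the nickel centre must be in the +2 oxidation state. Nickel is a group-10 element; Ni(II) is therefore d⁸. Fluoride is a weak-field ligand. With weak-field ligands the CFSE gain from square planar is small, so a 3d d⁸ ion takes the sterically preferred tetrahedral geometry. → tetrahedral.
For [Ni(CN)₄]²−: Ligand charges: each cyanide is −1. With an overall charge of −2 the nickel centre must be in the +2 oxidation state. Nickel is a group-10 element; Ni(II) is therefore d⁸. Cyanide is a strong-field ligand (high in the spectrochemical series). A 3d d⁸ ion with strong-field ligands gains enough CFSE to favour square planar over tetrahedral. → square planar.

[Ni(CN)₄]²−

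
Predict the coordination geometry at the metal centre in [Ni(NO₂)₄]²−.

square planar

Ligand charges: each nitro (N-bound nitrite) is −1. With an overall charge of −2 the nickel centre must be in the +2 oxidation state.
Nickel is a group-10 element; Ni(II) is therefore d⁸.
Coordination number: 4.
Nitro (N-bound nitrite) is a strong-field ligand (high in the spectrochemical series).
A 3d d⁸ ion with strong-field ligands gains enough CFSE to favour square planar over tetrahedral.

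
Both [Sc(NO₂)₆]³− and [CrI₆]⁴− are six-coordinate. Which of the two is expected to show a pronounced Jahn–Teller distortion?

[Sc(NO₂)₆]³−: Summing ligand charges against the −3 overall charge gives an oxidation state of +3 for scandium. Scandium is a group-3 element; Sc(III) is therefore d⁰. The d⁰ configuration leaves the e_g set evenly filled (or empty) — no strong Jahn–Teller driving force.
[CrI₆]⁴−: Ligand charges: each iodide is −1. With an overall charge of −4 the chromium centre must be in the +2 oxidation state. Cr sits in group 6, so the d-electron count is 6 − 2 = 4. Iodide is a weak-field ligand for a first-row metal, so the complex is high-spin. The t₂g³e_g¹ (high-spin) configuration has an unevenly filled e_g set; the Jahn–Teller theorem predicts a tetragonal distortion (typically axial elongation) to lift the degeneracy.

[CrI₆]⁴−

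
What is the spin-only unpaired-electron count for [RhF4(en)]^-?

Each fluoride is −1; ethylenediamine is neutral; balancing the −1 overall charge requires Rh(III).
Rh sits in group 9, so the d-electron count is 9 − 3 = 6.
Counting donor atoms: 4×fluoride (monodentate) → 4 donors; 1×ethylenediamine (bidentate) → 2 donors. Coordination number = 6.
The spin state decides the count: a 4d ion has a large Δₒ and is invariably low-spin.
An octahedral low-spin d⁶ ion is t₂g⁶e_g⁰, giving 0 unpaired electrons.

0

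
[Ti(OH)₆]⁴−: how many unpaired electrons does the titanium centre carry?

Each hydroxide is −1; balancing the −4 overall charge requires Ti(II).
Ti sits in group 4, so the d-electron count is 4 − 2 = 2.
In an octahedral field the d² configuration is t₂g²e_g⁰ (only one arrangement possible), giving 2 unpaired electrons.

2 unpaired electrons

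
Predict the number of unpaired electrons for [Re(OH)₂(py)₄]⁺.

Each hydroxide is −1; pyridine is neutral; balancing the +1 overall charge requires Re(III).
Re sits in group 7, so the d-electron count is 7 − 3 = 4.
The spin state decides the count: a 5d ion has a large Δₒ and is invariably low-spin.
An octahedral low-spin d⁴ ion is t₂g⁴e_g⁰, giving 2 unpaired electrons.

2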